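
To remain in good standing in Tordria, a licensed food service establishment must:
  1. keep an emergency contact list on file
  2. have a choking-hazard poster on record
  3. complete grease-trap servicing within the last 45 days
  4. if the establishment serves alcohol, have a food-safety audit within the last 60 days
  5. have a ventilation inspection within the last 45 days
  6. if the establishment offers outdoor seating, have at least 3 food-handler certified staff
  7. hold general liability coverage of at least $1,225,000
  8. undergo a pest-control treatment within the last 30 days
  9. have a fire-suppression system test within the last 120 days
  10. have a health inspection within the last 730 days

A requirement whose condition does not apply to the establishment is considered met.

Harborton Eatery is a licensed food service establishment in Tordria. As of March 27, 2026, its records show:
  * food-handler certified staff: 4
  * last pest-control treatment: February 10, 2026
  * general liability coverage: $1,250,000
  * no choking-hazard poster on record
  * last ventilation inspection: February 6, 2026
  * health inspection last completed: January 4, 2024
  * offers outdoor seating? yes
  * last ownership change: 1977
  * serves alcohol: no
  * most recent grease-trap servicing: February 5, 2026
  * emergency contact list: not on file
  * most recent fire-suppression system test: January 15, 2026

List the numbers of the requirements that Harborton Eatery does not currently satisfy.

1, 2, 3, 5, 8, 10

1. emergency contact list absent → not met
2. choking-hazard poster absent → not met
3. grease-trap servicing 50 days ago vs limit 45 → not met
4. condition 'serves alcohol' does not hold → requirement n/a → met
5. ventilation inspection 49 days ago vs limit 45 → not met
6. condition 'offers outdoor seating' holds; food-handler certified staff 4 ≥ 3 → met
7. general liability coverage $1,250,000 ≥ $1,225,000 → met
8. pest-control treatment 45 days ago vs limit 30 → not met
9. fire-suppression system test 71 days ago vs limit 120 → met
10. health inspection 813 days ago vs limit 730 → not met
Not met: 1, 2, 3, 5, 8, 10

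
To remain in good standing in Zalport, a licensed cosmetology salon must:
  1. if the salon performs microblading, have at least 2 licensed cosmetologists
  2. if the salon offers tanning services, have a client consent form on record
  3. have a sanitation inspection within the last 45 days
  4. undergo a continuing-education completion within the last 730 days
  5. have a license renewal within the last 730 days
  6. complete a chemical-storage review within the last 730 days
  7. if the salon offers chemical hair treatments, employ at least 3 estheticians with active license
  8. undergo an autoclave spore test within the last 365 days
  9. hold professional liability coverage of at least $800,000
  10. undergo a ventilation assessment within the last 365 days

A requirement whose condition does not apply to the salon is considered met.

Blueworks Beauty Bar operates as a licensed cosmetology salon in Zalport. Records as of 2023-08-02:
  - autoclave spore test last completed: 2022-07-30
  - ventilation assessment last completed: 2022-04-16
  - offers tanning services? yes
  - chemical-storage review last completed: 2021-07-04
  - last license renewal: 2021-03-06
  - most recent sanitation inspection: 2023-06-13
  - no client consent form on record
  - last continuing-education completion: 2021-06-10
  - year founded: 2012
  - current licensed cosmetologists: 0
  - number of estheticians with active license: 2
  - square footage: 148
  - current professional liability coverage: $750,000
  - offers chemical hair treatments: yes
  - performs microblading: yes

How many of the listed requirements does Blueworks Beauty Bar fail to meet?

10

1. condition 'performs microblading' holds; licensed cosmetologists 0 < 2 → not met
2. condition 'offers tanning services' holds; client consent form absent → not met
3. sanitation inspection 50 days ago vs limit 45 → not met
4. continuing-education completion 783 days ago vs limit 730 → not met
5. license renewal 879 days ago vs limit 730 → not met
6. chemical-storage review 759 days ago vs limit 730 → not met
7. condition 'offers chemical hair treatments' holds; estheticians with active license 2 < 3 → not met
8. autoclave spore test 368 days ago vs limit 365 → not met
9. professional liability coverage $750,000 < $800,000 → not met
10. ventilation assessment 473 days ago vs limit 365 → not met
Not met: 10 of 10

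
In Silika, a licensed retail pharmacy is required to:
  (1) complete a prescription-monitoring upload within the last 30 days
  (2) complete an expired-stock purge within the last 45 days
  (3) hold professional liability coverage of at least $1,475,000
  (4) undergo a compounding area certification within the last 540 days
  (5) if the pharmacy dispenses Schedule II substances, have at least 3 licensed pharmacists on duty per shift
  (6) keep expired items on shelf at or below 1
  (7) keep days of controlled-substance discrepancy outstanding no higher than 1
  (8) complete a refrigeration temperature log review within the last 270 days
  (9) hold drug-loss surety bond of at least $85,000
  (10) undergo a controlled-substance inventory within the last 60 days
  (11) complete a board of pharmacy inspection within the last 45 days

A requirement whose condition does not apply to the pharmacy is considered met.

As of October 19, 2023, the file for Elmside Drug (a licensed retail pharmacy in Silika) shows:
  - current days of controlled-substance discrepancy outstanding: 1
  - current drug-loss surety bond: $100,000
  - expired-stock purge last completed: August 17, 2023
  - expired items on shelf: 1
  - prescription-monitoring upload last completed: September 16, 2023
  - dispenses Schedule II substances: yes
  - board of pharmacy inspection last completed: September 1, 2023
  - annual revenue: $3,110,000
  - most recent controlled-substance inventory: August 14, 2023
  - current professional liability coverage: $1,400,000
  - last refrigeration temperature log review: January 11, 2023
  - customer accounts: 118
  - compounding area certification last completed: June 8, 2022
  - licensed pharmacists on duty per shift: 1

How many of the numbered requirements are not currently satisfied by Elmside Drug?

7

1. prescription-monitoring upload 33 days ago vs limit 30 → not met
2. expired-stock purge 63 days ago vs limit 45 → not met
3. professional liability coverage $1,400,000 < $1,475,000 → not met
4. compounding area certification 498 days ago vs limit 540 → met
5. condition 'dispenses Schedule II substances' holds; licensed pharmacists on duty per shift 1 < 3 → not met
6. expired items on shelf 1 ≤ 1 → met
7. days of controlled-substance discrepancy outstanding 1 ≤ 1 → met
8. refrigeration temperature log review 281 days ago vs limit 270 → not met
9. drug-loss surety bond $100,000 ≥ $85,000 → met
10. controlled-substance inventory 66 days ago vs limit 60 → not met
11. board of pharmacy inspection 48 days ago vs limit 45 → not met
Not met: 7 of 11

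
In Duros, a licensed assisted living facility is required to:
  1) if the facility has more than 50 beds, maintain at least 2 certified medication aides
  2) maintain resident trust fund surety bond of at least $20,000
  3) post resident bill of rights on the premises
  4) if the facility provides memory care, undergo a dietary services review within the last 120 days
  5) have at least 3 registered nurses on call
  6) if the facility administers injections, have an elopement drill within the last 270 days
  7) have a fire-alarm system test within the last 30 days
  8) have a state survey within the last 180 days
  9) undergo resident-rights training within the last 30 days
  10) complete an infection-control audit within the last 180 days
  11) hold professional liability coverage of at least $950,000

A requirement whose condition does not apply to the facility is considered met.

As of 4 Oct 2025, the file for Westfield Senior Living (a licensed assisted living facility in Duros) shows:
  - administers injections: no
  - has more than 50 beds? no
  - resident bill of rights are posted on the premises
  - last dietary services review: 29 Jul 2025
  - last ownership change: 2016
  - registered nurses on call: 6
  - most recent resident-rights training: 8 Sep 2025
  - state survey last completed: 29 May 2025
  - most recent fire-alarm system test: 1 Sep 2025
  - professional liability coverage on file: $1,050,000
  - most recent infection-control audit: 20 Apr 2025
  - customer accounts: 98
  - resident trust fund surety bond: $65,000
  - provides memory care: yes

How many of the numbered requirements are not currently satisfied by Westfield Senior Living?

1. condition 'has more than 50 beds' does not hold → requirement n/a → met
2. resident trust fund surety bond $65,000 ≥ $20,000 → met
3. resident bill of rights present → met
4. condition 'provides memory care' holds; dietary services review 67 days ago vs limit 120 → met
5. registered nurses on call 6 ≥ 3 → met
6. condition 'administers injections' does not hold → requirement n/a → met
7. fire-alarm system test 33 days ago vs limit 30 → not met
8. state survey 128 days ago vs limit 180 → met
9. resident-rights training 26 days ago vs limit 30 → met
10. infection-control audit 167 days ago vs limit 180 → met
11. professional liability coverage $1,050,000 ≥ $950,000 → met
Not met: 1 of 11

1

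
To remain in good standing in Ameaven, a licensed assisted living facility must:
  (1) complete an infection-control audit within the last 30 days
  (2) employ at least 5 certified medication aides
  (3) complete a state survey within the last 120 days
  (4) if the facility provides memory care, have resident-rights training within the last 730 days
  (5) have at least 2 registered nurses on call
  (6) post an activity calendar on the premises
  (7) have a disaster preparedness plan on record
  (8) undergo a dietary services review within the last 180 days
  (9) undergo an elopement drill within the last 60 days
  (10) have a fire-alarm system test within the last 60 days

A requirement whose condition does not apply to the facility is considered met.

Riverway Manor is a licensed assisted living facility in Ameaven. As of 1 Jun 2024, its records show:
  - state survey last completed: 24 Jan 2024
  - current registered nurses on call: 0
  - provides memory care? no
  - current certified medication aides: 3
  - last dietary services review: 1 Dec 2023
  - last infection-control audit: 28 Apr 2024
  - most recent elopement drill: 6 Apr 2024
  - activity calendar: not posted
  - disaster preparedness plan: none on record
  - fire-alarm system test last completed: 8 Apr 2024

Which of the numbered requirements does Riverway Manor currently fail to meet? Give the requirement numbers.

1. infection-control audit 34 days ago vs limit 30 → not met
2. certified medication aides 3 < 5 → not met
3. state survey 129 days ago vs limit 120 → not met
4. condition 'provides memory care' does not hold → requirement n/a → met
5. registered nurses on call 0 < 2 → not met
6. activity calendar absent → not met
7. disaster preparedness plan absent → not met
8. dietary services review 183 days ago vs limit 180 → not met
9. elopement drill 56 days ago vs limit 60 → met
10. fire-alarm system test 54 days ago vs limit 60 → met
Not met: 1, 2, 3, 5, 6, 7, 8

1, 2, 3, 5, 6, 7, 8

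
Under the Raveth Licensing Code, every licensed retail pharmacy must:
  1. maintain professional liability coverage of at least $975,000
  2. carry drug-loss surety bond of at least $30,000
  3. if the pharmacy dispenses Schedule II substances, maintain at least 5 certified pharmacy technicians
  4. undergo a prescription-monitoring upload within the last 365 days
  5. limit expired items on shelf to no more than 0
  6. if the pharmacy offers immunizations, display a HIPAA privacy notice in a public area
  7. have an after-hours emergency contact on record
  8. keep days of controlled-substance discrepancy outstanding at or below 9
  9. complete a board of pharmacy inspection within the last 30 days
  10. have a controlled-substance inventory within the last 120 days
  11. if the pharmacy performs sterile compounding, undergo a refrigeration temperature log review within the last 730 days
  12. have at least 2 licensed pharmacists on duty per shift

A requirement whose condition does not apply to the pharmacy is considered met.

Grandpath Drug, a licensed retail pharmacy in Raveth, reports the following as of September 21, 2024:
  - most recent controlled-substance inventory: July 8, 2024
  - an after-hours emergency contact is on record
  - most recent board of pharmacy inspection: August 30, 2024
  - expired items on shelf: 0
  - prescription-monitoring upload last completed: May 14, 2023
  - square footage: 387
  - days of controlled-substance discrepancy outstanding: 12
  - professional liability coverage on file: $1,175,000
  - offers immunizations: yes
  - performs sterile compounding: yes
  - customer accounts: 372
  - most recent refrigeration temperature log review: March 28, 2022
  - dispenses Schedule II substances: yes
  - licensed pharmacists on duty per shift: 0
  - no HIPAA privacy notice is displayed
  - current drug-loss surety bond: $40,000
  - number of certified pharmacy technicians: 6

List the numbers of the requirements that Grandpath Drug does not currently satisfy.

4, 6, 8, 11, 12

1. professional liability coverage $1,175,000 ≥ $975,000 → met
2. drug-loss surety bond $40,000 ≥ $30,000 → met
3. condition 'dispenses Schedule II substances' holds; certified pharmacy technicians 6 ≥ 5 → met
4. prescription-monitoring upload 496 days ago vs limit 365 → not met
5. expired items on shelf 0 ≤ 0 → met
6. condition 'offers immunizations' holds; HIPAA privacy notice absent → not met
7. after-hours emergency contact present → met
8. days of controlled-substance discrepancy outstanding 12 > 9 → not met
9. board of pharmacy inspection 22 days ago vs limit 30 → met
10. controlled-substance inventory 75 days ago vs limit 120 → met
11. condition 'performs sterile compounding' holds; refrigeration temperature log review 908 days ago vs limit 730 → not met
12. licensed pharmacists on duty per shift 0 < 2 → not met
Not met: 4, 6, 8, 11, 12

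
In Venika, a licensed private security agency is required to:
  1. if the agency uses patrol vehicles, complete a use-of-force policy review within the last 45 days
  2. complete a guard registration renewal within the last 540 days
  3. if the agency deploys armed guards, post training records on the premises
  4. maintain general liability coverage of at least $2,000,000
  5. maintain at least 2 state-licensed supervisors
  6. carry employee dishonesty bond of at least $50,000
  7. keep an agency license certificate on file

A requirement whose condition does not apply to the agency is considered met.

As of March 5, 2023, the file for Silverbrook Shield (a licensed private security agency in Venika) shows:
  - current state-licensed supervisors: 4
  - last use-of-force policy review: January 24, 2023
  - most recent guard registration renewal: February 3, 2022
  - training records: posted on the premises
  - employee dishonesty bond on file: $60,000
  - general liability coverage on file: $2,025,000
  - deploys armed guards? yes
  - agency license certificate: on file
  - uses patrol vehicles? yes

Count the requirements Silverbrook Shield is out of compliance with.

0

1. condition 'uses patrol vehicles' holds; use-of-force policy review 40 days ago vs limit 45 → met
2. guard registration renewal 395 days ago vs limit 540 → met
3. condition 'deploys armed guards' holds; training records present → met
4. general liability coverage $2,025,000 ≥ $2,000,000 → met
5. state-licensed supervisors 4 ≥ 2 → met
6. employee dishonesty bond $60,000 ≥ $50,000 → met
7. agency license certificate present → met
Not met: 0 of 7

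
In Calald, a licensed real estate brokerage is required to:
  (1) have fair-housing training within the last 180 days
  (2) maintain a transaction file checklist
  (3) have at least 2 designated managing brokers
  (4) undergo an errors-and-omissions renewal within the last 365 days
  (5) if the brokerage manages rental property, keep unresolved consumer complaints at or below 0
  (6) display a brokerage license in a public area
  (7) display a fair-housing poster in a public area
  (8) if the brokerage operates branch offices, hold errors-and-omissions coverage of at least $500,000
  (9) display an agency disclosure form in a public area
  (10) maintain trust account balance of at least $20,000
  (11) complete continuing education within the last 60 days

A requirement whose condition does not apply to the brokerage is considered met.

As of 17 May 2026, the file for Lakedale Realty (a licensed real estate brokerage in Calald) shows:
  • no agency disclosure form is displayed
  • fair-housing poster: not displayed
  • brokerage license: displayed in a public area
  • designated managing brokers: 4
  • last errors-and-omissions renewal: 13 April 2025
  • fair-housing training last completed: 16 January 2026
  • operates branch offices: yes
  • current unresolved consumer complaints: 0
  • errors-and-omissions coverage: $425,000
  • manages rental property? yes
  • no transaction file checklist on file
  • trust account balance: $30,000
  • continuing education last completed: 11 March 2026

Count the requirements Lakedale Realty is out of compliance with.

6

1. fair-housing training 121 days ago vs limit 180 → met
2. transaction file checklist absent → not met
3. designated managing brokers 4 ≥ 2 → met
4. errors-and-omissions renewal 399 days ago vs limit 365 → not met
5. condition 'manages rental property' holds; unresolved consumer complaints 0 ≤ 0 → met
6. brokerage license present → met
7. fair-housing poster absent → not met
8. condition 'operates branch offices' holds; errors-and-omissions coverage $425,000 < $500,000 → not met
9. agency disclosure form absent → not met
10. trust account balance $30,000 ≥ $20,000 → met
11. continuing education 67 days ago vs limit 60 → not met
Not met: 6 of 11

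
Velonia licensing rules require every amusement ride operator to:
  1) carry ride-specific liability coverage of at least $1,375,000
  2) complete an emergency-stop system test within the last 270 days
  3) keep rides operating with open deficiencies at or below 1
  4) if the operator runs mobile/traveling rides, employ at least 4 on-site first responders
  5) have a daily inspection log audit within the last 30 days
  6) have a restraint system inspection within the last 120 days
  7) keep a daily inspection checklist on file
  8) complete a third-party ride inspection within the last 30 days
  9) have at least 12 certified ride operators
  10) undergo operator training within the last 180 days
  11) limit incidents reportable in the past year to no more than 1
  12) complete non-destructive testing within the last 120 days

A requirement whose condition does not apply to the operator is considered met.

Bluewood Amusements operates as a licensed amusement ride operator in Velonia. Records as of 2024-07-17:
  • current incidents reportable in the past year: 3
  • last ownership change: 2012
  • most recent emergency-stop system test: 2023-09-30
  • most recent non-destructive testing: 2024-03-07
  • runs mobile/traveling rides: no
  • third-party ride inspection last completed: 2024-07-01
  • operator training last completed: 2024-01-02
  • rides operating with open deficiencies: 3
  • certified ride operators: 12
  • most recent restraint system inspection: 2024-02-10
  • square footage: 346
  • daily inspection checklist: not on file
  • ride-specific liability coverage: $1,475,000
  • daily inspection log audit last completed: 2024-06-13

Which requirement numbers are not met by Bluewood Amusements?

2, 3, 5, 6, 7, 10, 11, 12

1. ride-specific liability coverage $1,475,000 ≥ $1,375,000 → met
2. emergency-stop system test 291 days ago vs limit 270 → not met
3. rides operating with open deficiencies 3 > 1 → not met
4. condition 'runs mobile/traveling rides' does not hold → requirement n/a → met
5. daily inspection log audit 34 days ago vs limit 30 → not met
6. restraint system inspection 158 days ago vs limit 120 → not met
7. daily inspection checklist absent → not met
8. third-party ride inspection 16 days ago vs limit 30 → met
9. certified ride operators 12 ≥ 12 → met
10. operator training 197 days ago vs limit 180 → not met
11. incidents reportable in the past year 3 > 1 → not met
12. non-destructive testing 132 days ago vs limit 120 → not met
Not met: 2, 3, 5, 6, 7, 10, 11, 12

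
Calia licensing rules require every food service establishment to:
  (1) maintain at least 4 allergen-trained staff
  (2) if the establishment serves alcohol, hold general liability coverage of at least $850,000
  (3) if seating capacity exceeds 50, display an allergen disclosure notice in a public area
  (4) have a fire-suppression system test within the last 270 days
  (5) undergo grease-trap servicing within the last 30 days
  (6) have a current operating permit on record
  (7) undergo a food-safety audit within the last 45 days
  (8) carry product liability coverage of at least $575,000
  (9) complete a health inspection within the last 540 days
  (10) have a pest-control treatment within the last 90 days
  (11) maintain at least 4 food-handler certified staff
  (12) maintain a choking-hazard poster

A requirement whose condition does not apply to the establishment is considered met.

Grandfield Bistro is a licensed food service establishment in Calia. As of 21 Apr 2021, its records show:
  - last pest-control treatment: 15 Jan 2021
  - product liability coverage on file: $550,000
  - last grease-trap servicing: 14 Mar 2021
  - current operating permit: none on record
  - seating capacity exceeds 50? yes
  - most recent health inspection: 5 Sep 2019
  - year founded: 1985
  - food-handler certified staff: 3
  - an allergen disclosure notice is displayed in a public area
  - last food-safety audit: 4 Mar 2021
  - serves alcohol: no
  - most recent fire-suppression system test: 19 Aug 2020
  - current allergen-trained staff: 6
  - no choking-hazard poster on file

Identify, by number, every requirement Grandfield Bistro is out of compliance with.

5, 6, 7, 8, 9, 10, 11, 12

1. allergen-trained staff 6 ≥ 4 → met
2. condition 'serves alcohol' does not hold → requirement n/a → met
3. condition 'seating capacity exceeds 50' holds; allergen disclosure notice present → met
4. fire-suppression system test 245 days ago vs limit 270 → met
5. grease-trap servicing 38 days ago vs limit 30 → not met
6. current operating permit absent → not met
7. food-safety audit 48 days ago vs limit 45 → not met
8. product liability coverage $550,000 < $575,000 → not met
9. health inspection 594 days ago vs limit 540 → not met
10. pest-control treatment 96 days ago vs limit 90 → not met
11. food-handler certified staff 3 < 4 → not met
12. choking-hazard poster absent → not met
Not met: 5, 6, 7, 8, 9, 10, 11, 12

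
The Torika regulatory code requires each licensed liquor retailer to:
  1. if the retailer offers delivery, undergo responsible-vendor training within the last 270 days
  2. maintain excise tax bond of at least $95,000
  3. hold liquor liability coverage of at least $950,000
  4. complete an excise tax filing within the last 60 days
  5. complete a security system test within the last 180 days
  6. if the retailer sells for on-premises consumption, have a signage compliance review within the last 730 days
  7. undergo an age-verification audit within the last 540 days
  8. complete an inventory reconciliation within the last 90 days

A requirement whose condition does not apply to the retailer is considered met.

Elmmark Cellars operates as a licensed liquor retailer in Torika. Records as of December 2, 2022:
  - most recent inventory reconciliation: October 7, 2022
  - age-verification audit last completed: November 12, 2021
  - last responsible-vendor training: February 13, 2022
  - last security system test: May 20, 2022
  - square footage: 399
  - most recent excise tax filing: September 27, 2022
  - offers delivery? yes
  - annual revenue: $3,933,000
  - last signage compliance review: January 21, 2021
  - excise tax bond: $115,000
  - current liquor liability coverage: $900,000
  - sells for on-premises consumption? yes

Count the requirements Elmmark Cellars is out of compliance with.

1. condition 'offers delivery' holds; responsible-vendor training 292 days ago vs limit 270 → not met
2. excise tax bond $115,000 ≥ $95,000 → met
3. liquor liability coverage $900,000 < $950,000 → not met
4. excise tax filing 66 days ago vs limit 60 → not met
5. security system test 196 days ago vs limit 180 → not met
6. condition 'sells for on-premises consumption' holds; signage compliance review 680 days ago vs limit 730 → met
7. age-verification audit 385 days ago vs limit 540 → met
8. inventory reconciliation 56 days ago vs limit 90 → met
Not met: 4 of 8

4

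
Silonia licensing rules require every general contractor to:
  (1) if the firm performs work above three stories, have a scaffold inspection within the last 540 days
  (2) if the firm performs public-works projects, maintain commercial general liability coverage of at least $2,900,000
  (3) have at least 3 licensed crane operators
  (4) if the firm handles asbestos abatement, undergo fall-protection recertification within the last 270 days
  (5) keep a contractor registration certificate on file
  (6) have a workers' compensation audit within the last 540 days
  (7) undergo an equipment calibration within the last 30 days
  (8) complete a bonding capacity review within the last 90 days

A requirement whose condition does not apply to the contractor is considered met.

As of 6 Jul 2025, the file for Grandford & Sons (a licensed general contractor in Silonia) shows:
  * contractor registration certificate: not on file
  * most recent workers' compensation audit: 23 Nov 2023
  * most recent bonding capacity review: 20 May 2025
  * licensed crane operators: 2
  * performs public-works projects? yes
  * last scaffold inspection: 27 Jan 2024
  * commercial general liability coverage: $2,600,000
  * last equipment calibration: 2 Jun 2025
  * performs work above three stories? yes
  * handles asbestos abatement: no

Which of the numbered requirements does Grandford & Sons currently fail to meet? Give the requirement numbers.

1. condition 'performs work above three stories' holds; scaffold inspection 526 days ago vs limit 540 → met
2. condition 'performs public-works projects' holds; commercial general liability coverage $2,600,000 < $2,900,000 → not met
3. licensed crane operators 2 < 3 → not met
4. condition 'handles asbestos abatement' does not hold → requirement n/a → met
5. contractor registration certificate absent → not met
6. workers' compensation audit 591 days ago vs limit 540 → not met
7. equipment calibration 34 days ago vs limit 30 → not met
8. bonding capacity review 47 days ago vs limit 90 → met
Not met: 2, 3, 5, 6, 7

2, 3, 5, 6, 7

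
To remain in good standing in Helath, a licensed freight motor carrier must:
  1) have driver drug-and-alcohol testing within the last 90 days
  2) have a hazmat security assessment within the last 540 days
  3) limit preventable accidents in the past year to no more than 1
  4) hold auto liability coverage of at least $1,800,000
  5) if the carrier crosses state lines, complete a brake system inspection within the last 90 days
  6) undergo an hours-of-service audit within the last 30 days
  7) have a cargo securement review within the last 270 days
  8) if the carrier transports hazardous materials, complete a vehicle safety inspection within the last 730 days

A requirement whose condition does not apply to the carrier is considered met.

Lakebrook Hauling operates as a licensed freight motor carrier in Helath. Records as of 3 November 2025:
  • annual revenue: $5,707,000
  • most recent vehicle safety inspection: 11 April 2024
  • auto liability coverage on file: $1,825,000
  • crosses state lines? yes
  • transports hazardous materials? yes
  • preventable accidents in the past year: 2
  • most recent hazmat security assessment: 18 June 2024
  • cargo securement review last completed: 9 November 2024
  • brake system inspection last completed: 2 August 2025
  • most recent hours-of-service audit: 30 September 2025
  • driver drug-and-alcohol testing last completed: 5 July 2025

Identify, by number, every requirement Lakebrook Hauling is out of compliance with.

1, 3, 5, 6, 7

1. driver drug-and-alcohol testing 121 days ago vs limit 90 → not met
2. hazmat security assessment 503 days ago vs limit 540 → met
3. preventable accidents in the past year 2 > 1 → not met
4. auto liability coverage $1,825,000 ≥ $1,800,000 → met
5. condition 'crosses state lines' holds; brake system inspection 93 days ago vs limit 90 → not met
6. hours-of-service audit 34 days ago vs limit 30 → not met
7. cargo securement review 359 days ago vs limit 270 → not met
8. condition 'transports hazardous materials' holds; vehicle safety inspection 571 days ago vs limit 730 → met
Not met: 1, 3, 5, 6, 7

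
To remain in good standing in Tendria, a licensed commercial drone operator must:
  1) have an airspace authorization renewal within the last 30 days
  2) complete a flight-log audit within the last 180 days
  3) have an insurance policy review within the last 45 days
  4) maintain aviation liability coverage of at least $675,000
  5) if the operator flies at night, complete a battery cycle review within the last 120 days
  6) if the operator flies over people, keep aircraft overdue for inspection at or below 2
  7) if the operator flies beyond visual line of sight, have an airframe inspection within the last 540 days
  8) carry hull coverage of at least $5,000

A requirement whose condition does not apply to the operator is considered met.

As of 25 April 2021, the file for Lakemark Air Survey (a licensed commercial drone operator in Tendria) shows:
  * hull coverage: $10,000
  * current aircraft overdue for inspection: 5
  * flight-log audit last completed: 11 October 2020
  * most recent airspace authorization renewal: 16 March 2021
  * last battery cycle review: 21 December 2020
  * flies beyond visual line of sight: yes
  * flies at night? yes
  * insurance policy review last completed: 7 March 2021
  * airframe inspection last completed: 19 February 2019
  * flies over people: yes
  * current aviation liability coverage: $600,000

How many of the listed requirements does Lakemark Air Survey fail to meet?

7

1. airspace authorization renewal 40 days ago vs limit 30 → not met
2. flight-log audit 196 days ago vs limit 180 → not met
3. insurance policy review 49 days ago vs limit 45 → not met
4. aviation liability coverage $600,000 < $675,000 → not met
5. condition 'flies at night' holds; battery cycle review 125 days ago vs limit 120 → not met
6. condition 'flies over people' holds; aircraft overdue for inspection 5 > 2 → not met
7. condition 'flies beyond visual line of sight' holds; airframe inspection 796 days ago vs limit 540 → not met
8. hull coverage $10,000 ≥ $5,000 → met
Not met: 7 of 8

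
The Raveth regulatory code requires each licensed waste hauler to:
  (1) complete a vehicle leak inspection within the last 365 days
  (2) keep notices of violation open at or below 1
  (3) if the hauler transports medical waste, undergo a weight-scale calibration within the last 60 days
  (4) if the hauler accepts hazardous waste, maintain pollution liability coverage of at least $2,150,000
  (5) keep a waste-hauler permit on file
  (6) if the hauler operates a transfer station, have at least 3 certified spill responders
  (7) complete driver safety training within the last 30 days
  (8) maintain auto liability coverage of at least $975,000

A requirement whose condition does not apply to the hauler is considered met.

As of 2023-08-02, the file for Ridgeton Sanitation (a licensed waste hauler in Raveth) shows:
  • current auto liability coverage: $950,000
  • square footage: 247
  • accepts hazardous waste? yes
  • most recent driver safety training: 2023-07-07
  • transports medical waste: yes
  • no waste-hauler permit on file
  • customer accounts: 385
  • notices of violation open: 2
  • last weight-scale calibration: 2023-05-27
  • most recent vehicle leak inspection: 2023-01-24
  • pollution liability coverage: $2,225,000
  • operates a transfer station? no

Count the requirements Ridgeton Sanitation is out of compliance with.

1. vehicle leak inspection 190 days ago vs limit 365 → met
2. notices of violation open 2 > 1 → not met
3. condition 'transports medical waste' holds; weight-scale calibration 67 days ago vs limit 60 → not met
4. condition 'accepts hazardous waste' holds; pollution liability coverage $2,225,000 ≥ $2,150,000 → met
5. waste-hauler permit absent → not met
6. condition 'operates a transfer station' does not hold → requirement n/a → met
7. driver safety training 26 days ago vs limit 30 → met
8. auto liability coverage $950,000 < $975,000 → not met
Not met: 4 of 8

4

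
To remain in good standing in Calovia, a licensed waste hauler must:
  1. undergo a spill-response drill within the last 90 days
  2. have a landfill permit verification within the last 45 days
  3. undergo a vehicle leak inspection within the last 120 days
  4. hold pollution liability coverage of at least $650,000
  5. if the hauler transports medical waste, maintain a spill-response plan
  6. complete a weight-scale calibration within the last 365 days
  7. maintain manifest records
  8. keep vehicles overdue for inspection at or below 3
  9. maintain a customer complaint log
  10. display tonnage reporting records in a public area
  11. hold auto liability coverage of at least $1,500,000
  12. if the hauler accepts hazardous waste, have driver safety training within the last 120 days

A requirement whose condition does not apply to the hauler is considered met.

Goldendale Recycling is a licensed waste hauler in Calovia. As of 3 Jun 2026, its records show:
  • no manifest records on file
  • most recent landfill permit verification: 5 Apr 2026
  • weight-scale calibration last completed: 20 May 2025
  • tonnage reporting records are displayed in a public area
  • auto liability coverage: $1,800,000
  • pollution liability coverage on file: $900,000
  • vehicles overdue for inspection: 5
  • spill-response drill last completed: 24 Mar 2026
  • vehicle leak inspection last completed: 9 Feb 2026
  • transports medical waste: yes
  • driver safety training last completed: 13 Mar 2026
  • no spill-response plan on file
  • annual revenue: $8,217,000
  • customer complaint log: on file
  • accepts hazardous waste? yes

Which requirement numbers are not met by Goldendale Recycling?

1. spill-response drill 71 days ago vs limit 90 → met
2. landfill permit verification 59 days ago vs limit 45 → not met
3. vehicle leak inspection 114 days ago vs limit 120 → met
4. pollution liability coverage $900,000 ≥ $650,000 → met
5. condition 'transports medical waste' holds; spill-response plan absent → not met
6. weight-scale calibration 379 days ago vs limit 365 → not met
7. manifest records absent → not met
8. vehicles overdue for inspection 5 > 3 → not met
9. customer complaint log present → met
10. tonnage reporting records present → met
11. auto liability coverage $1,800,000 ≥ $1,500,000 → met
12. condition 'accepts hazardous waste' holds; driver safety training 82 days ago vs limit 120 → met
Not met: 2, 5, 6, 7, 8

2, 5, 6, 7, 8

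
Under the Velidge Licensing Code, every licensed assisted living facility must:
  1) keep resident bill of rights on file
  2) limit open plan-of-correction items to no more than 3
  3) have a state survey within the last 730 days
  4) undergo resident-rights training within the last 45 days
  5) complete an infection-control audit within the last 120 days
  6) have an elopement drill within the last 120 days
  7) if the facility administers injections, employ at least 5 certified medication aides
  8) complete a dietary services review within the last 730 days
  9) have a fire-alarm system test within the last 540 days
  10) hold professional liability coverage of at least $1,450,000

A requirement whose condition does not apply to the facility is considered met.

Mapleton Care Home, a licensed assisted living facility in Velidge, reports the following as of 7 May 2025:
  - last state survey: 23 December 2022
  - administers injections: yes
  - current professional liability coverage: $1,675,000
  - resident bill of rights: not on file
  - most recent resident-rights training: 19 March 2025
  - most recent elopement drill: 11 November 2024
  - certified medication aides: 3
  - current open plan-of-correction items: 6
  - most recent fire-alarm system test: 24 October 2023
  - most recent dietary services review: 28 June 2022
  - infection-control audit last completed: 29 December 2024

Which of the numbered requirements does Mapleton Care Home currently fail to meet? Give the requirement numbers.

1. resident bill of rights absent → not met
2. open plan-of-correction items 6 > 3 → not met
3. state survey 866 days ago vs limit 730 → not met
4. resident-rights training 49 days ago vs limit 45 → not met
5. infection-control audit 129 days ago vs limit 120 → not met
6. elopement drill 177 days ago vs limit 120 → not met
7. condition 'administers injections' holds; certified medication aides 3 < 5 → not met
8. dietary services review 1044 days ago vs limit 730 → not met
9. fire-alarm system test 561 days ago vs limit 540 → not met
10. professional liability coverage $1,675,000 ≥ $1,450,000 → met
Not met: 1, 2, 3, 4, 5, 6, 7, 8, 9

1, 2, 3, 4, 5, 6, 7, 8, 9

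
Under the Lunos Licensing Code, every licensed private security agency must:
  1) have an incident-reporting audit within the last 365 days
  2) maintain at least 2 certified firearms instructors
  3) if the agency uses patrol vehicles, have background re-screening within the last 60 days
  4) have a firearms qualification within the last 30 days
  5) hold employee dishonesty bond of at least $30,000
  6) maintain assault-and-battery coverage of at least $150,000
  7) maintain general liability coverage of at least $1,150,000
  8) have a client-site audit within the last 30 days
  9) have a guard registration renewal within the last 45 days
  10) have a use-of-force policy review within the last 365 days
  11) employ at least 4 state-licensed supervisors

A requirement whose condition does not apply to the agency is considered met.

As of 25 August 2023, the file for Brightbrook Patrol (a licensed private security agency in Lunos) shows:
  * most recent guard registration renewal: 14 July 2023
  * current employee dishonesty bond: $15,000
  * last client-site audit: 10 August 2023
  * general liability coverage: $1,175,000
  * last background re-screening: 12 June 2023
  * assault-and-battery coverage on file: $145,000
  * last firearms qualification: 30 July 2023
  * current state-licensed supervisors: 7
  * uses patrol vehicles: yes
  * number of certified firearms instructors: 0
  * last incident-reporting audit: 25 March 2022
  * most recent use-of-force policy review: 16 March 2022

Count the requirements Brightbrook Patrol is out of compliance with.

6

1. incident-reporting audit 518 days ago vs limit 365 → not met
2. certified firearms instructors 0 < 2 → not met
3. condition 'uses patrol vehicles' holds; background re-screening 74 days ago vs limit 60 → not met
4. firearms qualification 26 days ago vs limit 30 → met
5. employee dishonesty bond $15,000 < $30,000 → not met
6. assault-and-battery coverage $145,000 < $150,000 → not met
7. general liability coverage $1,175,000 ≥ $1,150,000 → met
8. client-site audit 15 days ago vs limit 30 → met
9. guard registration renewal 42 days ago vs limit 45 → met
10. use-of-force policy review 527 days ago vs limit 365 → not met
11. state-licensed supervisors 7 ≥ 4 → met
Not met: 6 of 11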